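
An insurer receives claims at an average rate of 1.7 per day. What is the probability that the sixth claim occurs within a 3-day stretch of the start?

0.4016

Over the interval, μ = 1.7 × 3 = 5.1 (a 3-day stretch = 3 days).
The sixth arrival falls in the interval iff at least 6 events occur there: P(S_6 ≤ t) = P(N ≥ 6) = 1 − P(N ≤ 5) ≈ 0.4016.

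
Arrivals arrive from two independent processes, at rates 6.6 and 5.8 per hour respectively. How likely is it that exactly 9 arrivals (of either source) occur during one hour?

0.0787

Independent Poisson processes superpose: combined rate λ = 6.6 + 5.8 = 12.4 per hour.
So μ = 12.4.
P(N = 9) = e^(−12.4) · 12.4^9/9! ≈ 0.0787.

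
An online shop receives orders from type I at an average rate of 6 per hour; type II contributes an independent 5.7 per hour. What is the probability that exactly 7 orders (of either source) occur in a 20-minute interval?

Independent Poisson processes superpose: combined rate λ = 6 + 5.7 = 11.7 per hour.
Over the interval, μ = 11.7 × 1/3 = 3.9 (a 20-minute interval = 1/3 hours).
P(N = 7) = e^(−3.9) · 3.9^7/7! ≈ 0.0551.

0.0551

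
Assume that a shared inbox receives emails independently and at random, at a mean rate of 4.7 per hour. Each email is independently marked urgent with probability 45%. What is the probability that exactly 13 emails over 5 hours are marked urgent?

0.0849

Thinning: the emails that are marked urgent themselves form a Poisson process with rate 0.45 × 4.7 = 2.115 per hour.
Over the interval, μ = 2.115 × 5 = 10.575 (5 hours).
P(N = 13) = e^(−10.575) · 10.575^13/13! ≈ 0.0849.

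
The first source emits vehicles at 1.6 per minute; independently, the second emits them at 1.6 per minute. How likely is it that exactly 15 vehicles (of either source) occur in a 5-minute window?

0.0992

Independent Poisson processes superpose: combined rate λ = 1.6 + 1.6 = 3.2 per minute.
Over the interval, μ = 3.2 × 5 = 16 (a 5-minute window = 5 minutes).
P(N = 15) = e^(−16) · 16^15/15! ≈ 0.0992.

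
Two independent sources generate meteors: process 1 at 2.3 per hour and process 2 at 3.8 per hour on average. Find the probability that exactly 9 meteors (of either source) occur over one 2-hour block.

Independent Poisson processes superpose: combined rate λ = 2.3 + 3.8 = 6.1 per hour.
Over the interval, μ = 6.1 × 2 = 12.2 (a 2-hour block = 2 hours).
P(N = 9) = e^(−12.2) · 12.2^9/9! ≈ 0.0830.

0.0830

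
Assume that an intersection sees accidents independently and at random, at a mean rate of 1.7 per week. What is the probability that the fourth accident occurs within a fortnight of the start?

0.4416

Over the interval, μ = 1.7 × 2 = 3.4 (a fortnight = 2 weeks).
The fourth arrival falls in the interval iff at least 4 events occur there: P(S_4 ≤ t) = P(N ≥ 4) = 1 − P(N ≤ 3) ≈ 0.4416.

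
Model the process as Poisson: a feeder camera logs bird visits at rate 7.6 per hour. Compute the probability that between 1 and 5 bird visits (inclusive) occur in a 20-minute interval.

Over the interval, μ = 7.6 × 1/3 ≈ 2.53333 (a 20-minute interval = 1/3 hours).
P(1 ≤ N ≤ 5) = Σ_{j=1}^{5} e^(−2.53333) · 2.53333^j/j! ≈ 0.8763.

0.8763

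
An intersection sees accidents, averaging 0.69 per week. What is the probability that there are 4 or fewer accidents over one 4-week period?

Over the interval, μ = 0.69 × 4 = 2.76 (a 4-week period = 4 weeks).
P(N ≤ 4) = Σ_{j=0}^{4} e^(−μ) μ^j/j! ≈ 0.8539.

0.8539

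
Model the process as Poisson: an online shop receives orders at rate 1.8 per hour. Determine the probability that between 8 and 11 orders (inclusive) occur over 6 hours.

0.4465

Over the interval, μ = 1.8 × 6 = 10.8 (6 hours).
P(8 ≤ N ≤ 11) = Σ_{j=8}^{11} e^(−10.8) · 10.8^j/j! ≈ 0.4465.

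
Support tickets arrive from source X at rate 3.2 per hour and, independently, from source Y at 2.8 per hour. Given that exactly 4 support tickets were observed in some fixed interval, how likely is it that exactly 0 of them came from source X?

Given the total, each event is independently from source X with probability p = λ_X/(λ_X+λ_Y) = 3.2/6 ≈ 0.5333.
So K ~ Binomial(4, 3.2/6): P(K = 0) = C(4,0) · (3.2/6)^0 · (2.8/6)^4 ≈ 0.0474.

0.0474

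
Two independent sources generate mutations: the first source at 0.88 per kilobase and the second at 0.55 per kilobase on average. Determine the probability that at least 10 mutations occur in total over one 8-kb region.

Independent Poisson processes superpose: combined rate λ = 0.88 + 0.55 = 1.43 per kilobase.
Over the interval, μ = 1.43 × 8 = 11.44 (an 8-kb region = 8 kilobases).
P(N ≥ 10) = 1 − P(N ≤ 9) ≈ 0.7053.

0.7053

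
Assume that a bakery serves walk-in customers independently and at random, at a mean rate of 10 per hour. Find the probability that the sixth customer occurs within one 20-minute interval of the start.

0.1212

Over the interval, μ = 10 × 1/3 ≈ 3.33333 (a 20-minute interval = 1/3 hours).
The sixth arrival falls in the interval iff at least 6 events occur there: P(S_6 ≤ t) = P(N ≥ 6) = 1 − P(N ≤ 5) ≈ 0.1212.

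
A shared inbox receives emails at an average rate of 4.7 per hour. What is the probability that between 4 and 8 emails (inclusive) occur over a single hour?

0.6401

With mean μ = 4.7 per hour,
P(4 ≤ N ≤ 8) = Σ_{j=4}^{8} e^(−4.7) · 4.7^j/j! ≈ 0.6401.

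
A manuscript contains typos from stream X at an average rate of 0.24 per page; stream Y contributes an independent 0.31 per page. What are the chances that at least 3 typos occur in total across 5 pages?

Independent Poisson processes superpose: combined rate λ = 0.24 + 0.31 = 0.55 per page.
Over the interval, μ = 0.55 × 5 = 2.75 (5 pages).
P(N ≥ 3) = 1 − P(N ≤ 2) ≈ 0.5185.

0.5185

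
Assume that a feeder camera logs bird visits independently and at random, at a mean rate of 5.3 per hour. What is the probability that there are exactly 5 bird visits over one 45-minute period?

0.1553

Over the interval, μ = 5.3 × 0.75 = 3.975 (a 45-minute period = 0.75 hours).
P(N = 5) = e^(−μ) μ^5/5! = e^(−3.975) · 3.975^5/120 ≈ 0.1553.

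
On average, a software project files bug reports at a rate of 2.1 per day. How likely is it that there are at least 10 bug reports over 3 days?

0.1061

Over the interval, μ = 2.1 × 3 = 6.3 (3 days).
P(N ≥ 10) = 1 − P(N ≤ 9) = 1 − Σ_{j=0}^{9} e^(−μ) μ^j/j! ≈ 0.1061.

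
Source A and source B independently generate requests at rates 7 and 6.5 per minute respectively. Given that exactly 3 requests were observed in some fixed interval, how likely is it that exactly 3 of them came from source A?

Given the total, each event is independently from source A with probability p = λ_A/(λ_A+λ_B) = 7/13.5 ≈ 0.5185.
So K ~ Binomial(3, 7/13.5): P(K = 3) = C(3,3) · (7/13.5)^3 · (6.5/13.5)^0 ≈ 0.1394.

0.1394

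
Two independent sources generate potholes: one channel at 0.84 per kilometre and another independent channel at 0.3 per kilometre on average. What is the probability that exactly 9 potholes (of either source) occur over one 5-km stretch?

Independent Poisson processes superpose: combined rate λ = 0.84 + 0.3 = 1.14 per kilometre.
Over the interval, μ = 1.14 × 5 = 5.7 (a 5-km stretch = 5 kilometres).
P(N = 9) = e^(−5.7) · 5.7^9/9! ≈ 0.0586.

0.0586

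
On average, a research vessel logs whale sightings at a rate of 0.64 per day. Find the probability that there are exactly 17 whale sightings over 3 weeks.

Over the interval, μ = 0.64 × 21 = 13.44 (3 weeks = 21 days).
P(N = 17) = e^(−μ) μ^17/17! = e^(−13.44) · 13.44^17/355687428096000 ≈ 0.0623.

0.0623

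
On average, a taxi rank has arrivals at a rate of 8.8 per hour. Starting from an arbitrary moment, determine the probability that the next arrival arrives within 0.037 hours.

0.2779

Inter-arrival times are exponential with rate λ = 8.8 per hour.
P(T ≤ 0.037) = 1 − e^(−λt) = 1 − e^(−8.8 × 0.037) = 1 − e^(−0.3256) ≈ 0.2779.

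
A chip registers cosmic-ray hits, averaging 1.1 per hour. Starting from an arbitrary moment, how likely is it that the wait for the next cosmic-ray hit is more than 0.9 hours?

0.3716

The wait for the next event is exponential with rate λ = 1.1 per hour.
P(T > 0.9) = e^(−λt) = e^(−1.1 × 0.9) = e^(−0.99) ≈ 0.3716.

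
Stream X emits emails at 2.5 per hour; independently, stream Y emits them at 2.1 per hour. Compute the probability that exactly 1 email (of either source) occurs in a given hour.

0.0462

Independent Poisson processes superpose: combined rate λ = 2.5 + 2.1 = 4.6 per hour.
So μ = 4.6.
P(N = 1) = e^(−4.6) · 4.6^1/1! ≈ 0.0462.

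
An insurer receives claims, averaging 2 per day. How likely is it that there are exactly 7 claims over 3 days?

0.1377

Over the interval, μ = 2 × 3 = 6 (3 days).
P(N = 7) = e^(−μ) μ^7/7! = e^(−6) · 6^7/5040 ≈ 0.1377.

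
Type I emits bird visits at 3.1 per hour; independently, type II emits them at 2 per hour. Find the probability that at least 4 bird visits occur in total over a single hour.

Independent Poisson processes superpose: combined rate λ = 3.1 + 2 = 5.1 per hour.
So μ = 5.1.
P(N ≥ 4) = 1 − P(N ≤ 3) ≈ 0.7487.

0.7487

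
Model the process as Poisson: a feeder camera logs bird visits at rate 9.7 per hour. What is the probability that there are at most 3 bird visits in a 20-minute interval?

Over the interval, μ = 9.7 × 1/3 ≈ 3.23333 (a 20-minute interval = 1/3 hours).
P(N ≤ 3) = Σ_{j=0}^{3} e^(−μ) μ^j/j! ≈ 0.5951.

0.5951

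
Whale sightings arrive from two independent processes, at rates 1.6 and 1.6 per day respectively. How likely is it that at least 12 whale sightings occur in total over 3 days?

Independent Poisson processes superpose: combined rate λ = 1.6 + 1.6 = 3.2 per day.
Over the interval, μ = 3.2 × 3 = 9.6 (3 days).
P(N ≥ 12) = 1 − P(N ≤ 11) ≈ 0.2588.

0.2588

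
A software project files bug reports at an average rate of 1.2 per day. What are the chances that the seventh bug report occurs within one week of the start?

Over the interval, μ = 1.2 × 7 = 8.4 (a week = 7 days).
The seventh arrival falls in the interval iff at least 7 events occur there: P(S_7 ≤ t) = P(N ≥ 7) = 1 − P(N ≤ 6) ≈ 0.7330.

0.7330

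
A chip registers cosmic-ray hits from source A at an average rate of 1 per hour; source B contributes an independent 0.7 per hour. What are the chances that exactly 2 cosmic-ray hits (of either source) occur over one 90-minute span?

Independent Poisson processes superpose: combined rate λ = 1 + 0.7 = 1.7 per hour.
Over the interval, μ = 1.7 × 1.5 = 2.55 (a 90-minute span = 1.5 hours).
P(N = 2) = e^(−2.55) · 2.55^2/2! ≈ 0.2539.

0.2539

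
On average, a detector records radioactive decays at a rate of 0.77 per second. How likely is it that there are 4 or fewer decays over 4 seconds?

0.8016

Over the interval, μ = 0.77 × 4 = 3.08 (4 seconds).
P(N ≤ 4) = Σ_{j=0}^{4} e^(−μ) μ^j/j! ≈ 0.8016.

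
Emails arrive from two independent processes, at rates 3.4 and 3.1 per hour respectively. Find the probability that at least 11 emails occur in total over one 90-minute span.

Independent Poisson processes superpose: combined rate λ = 3.4 + 3.1 = 6.5 per hour.
Over the interval, μ = 6.5 × 1.5 = 9.75 (a 90-minute span = 1.5 hours).
P(N ≥ 11) = 1 − P(N ≤ 10) ≈ 0.3857.

0.3857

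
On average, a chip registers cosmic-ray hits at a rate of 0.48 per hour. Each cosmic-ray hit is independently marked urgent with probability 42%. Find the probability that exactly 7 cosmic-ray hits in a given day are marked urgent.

0.0975

Thinning: the cosmic-ray hits that are marked urgent themselves form a Poisson process with rate 0.42 × 0.48 = 0.2016 per hour.
Over the interval, μ = 0.2016 × 24 = 4.8384 (a day = 24 hours).
P(N = 7) = e^(−4.8384) · 4.8384^7/7! ≈ 0.0975.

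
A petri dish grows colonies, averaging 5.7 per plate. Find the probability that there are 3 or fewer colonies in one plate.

0.1800

With mean μ = 5.7 per plate,
P(N ≤ 3) = Σ_{j=0}^{3} e^(−μ) μ^j/j! ≈ 0.1800.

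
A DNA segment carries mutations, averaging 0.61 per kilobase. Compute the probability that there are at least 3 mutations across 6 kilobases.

Over the interval, μ = 0.61 × 6 = 3.66 (6 kilobases).
P(N ≥ 3) = 1 − P(N ≤ 2) = 1 − Σ_{j=0}^{2} e^(−μ) μ^j/j! ≈ 0.7077.

0.7077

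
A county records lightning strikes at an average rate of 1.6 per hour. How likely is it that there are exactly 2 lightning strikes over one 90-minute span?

Over the interval, μ = 1.6 × 1.5 = 2.4 (a 90-minute span = 1.5 hours).
P(N = 2) = e^(−μ) μ^2/2! = e^(−2.4) · 2.4^2/2 ≈ 0.2613.

0.2613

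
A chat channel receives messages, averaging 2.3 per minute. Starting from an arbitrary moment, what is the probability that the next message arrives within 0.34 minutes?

Inter-arrival times are exponential with rate λ = 2.3 per minute.
P(T ≤ 0.34) = 1 − e^(−λt) = 1 − e^(−2.3 × 0.34) = 1 − e^(−0.782) ≈ 0.5425.

0.5425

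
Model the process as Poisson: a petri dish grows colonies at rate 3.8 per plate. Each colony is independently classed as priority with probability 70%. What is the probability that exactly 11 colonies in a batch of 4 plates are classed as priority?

Thinning: the colonies that are classed as priority themselves form a Poisson process with rate 0.7 × 3.8 = 2.66 per plate.
Over the interval, μ = 2.66 × 4 = 10.64 (a batch of 4 plates = 4 plates).
P(N = 11) = e^(−10.64) · 10.64^11/11! ≈ 0.1187.

0.1187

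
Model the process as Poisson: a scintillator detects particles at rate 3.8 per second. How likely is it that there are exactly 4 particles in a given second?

With mean μ = 3.8 per second,
P(N = 4) = e^(−μ) μ^4/4! = e^(−3.8) · 3.8^4/24 ≈ 0.1944.

0.1944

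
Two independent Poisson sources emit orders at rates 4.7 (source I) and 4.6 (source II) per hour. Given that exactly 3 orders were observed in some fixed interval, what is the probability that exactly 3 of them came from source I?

Given the total, each event is independently from source I with probability p = λ_I/(λ_I+λ_II) = 4.7/9.3 ≈ 0.5054.
So K ~ Binomial(3, 4.7/9.3): P(K = 3) = C(3,3) · (4.7/9.3)^3 · (4.6/9.3)^0 ≈ 0.1291.

0.1291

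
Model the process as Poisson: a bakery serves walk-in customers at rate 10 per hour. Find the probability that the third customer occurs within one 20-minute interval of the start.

Over the interval, μ = 10 × 1/3 ≈ 3.33333 (a 20-minute interval = 1/3 hours).
The third arrival falls in the interval iff at least 3 events occur there: P(S_3 ≤ t) = P(N ≥ 3) = 1 − P(N ≤ 2) ≈ 0.6472.

0.6472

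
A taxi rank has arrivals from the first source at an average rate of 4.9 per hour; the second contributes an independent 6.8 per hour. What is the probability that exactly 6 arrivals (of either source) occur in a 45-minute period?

0.0980

Independent Poisson processes superpose: combined rate λ = 4.9 + 6.8 = 11.7 per hour.
Over the interval, μ = 11.7 × 0.75 = 8.775 (a 45-minute period = 0.75 hours).
P(N = 6) = e^(−8.775) · 8.775^6/6! ≈ 0.0980.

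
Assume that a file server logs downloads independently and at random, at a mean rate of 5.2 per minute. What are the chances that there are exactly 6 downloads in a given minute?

With mean μ = 5.2 per minute,
P(N = 6) = e^(−μ) μ^6/6! = e^(−5.2) · 5.2^6/720 ≈ 0.1515.

0.1515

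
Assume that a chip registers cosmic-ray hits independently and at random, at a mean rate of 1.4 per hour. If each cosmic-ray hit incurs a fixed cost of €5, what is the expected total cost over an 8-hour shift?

€56

E[N] = 1.4 × 8 = 11.2 (an 8-hour shift = 8 hours); E[cost] = 11.2 × €5 = €56.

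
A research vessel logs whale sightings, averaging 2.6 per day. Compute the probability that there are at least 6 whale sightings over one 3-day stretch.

Over the interval, μ = 2.6 × 3 = 7.8 (a 3-day stretch = 3 days).
P(N ≥ 6) = 1 − P(N ≤ 5) = 1 − Σ_{j=0}^{5} e^(−μ) μ^j/j! ≈ 0.7897.

0.7897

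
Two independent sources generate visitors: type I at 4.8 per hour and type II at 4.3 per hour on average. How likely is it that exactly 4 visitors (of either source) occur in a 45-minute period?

Independent Poisson processes superpose: combined rate λ = 4.8 + 4.3 = 9.1 per hour.
Over the interval, μ = 9.1 × 0.75 = 6.825 (a 45-minute period = 0.75 hours).
P(N = 4) = e^(−6.825) · 6.825^4/4! ≈ 0.0982.

0.0982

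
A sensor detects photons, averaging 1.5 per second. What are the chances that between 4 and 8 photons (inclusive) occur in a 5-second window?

0.6028

Over the interval, μ = 1.5 × 5 = 7.5 (a 5-second window = 5 seconds).
P(4 ≤ N ≤ 8) = Σ_{j=4}^{8} e^(−7.5) · 7.5^j/j! ≈ 0.6028.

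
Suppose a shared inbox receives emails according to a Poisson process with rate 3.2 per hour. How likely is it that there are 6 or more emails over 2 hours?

0.6163

Over the interval, μ = 3.2 × 2 = 6.4 (2 hours).
P(N ≥ 6) = 1 − P(N ≤ 5) = 1 − Σ_{j=0}^{5} e^(−μ) μ^j/j! ≈ 0.6163.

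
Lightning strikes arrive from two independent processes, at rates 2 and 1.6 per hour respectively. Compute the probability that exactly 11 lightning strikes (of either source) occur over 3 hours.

Independent Poisson processes superpose: combined rate λ = 2 + 1.6 = 3.6 per hour.
Over the interval, μ = 3.6 × 3 = 10.8 (3 hours).
P(N = 11) = e^(−10.8) · 10.8^11/11! ≈ 0.1192.

0.1192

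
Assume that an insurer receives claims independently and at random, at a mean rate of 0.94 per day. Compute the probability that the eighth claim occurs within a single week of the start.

0.3390

Over the interval, μ = 0.94 × 7 = 6.58 (a week = 7 days).
The eighth arrival falls in the interval iff at least 8 events occur there: P(S_8 ≤ t) = P(N ≥ 8) = 1 − P(N ≤ 7) ≈ 0.3390.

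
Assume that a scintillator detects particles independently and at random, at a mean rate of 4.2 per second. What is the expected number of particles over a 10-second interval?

E[N] = λt = 4.2 × 10 = 42 (a 10-second interval = 10 seconds).

42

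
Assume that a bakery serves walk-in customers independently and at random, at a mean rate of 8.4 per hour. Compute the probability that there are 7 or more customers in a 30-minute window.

0.1325

Over the interval, μ = 8.4 × 0.5 = 4.2 (a 30-minute window = 0.5 hours).
P(N ≥ 7) = 1 − P(N ≤ 6) = 1 − Σ_{j=0}^{6} e^(−μ) μ^j/j! ≈ 0.1325.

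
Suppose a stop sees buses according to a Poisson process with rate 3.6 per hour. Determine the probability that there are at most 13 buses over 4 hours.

Over the interval, μ = 3.6 × 4 = 14.4 (4 hours).
P(N ≤ 13) = Σ_{j=0}^{13} e^(−μ) μ^j/j! ≈ 0.4227.

0.4227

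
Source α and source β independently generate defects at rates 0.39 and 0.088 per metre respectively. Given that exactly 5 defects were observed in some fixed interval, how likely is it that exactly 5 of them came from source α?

0.3616

Given the total, each event is independently from source α with probability p = λ_α/(λ_α+λ_β) = 0.39/0.478 ≈ 0.8159.
So K ~ Binomial(5, 0.39/0.478): P(K = 5) = C(5,5) · (0.39/0.478)^5 · (0.088/0.478)^0 ≈ 0.3616.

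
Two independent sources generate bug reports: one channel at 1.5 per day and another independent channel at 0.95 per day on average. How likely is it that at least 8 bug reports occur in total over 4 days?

Independent Poisson processes superpose: combined rate λ = 1.5 + 0.95 = 2.45 per day.
Over the interval, μ = 2.45 × 4 = 9.8 (4 days).
P(N ≥ 8) = 1 − P(N ≤ 7) ≈ 0.7612.

0.7612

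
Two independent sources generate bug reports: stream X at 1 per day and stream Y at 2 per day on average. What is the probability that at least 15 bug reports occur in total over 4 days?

Independent Poisson processes superpose: combined rate λ = 1 + 2 = 3 per day.
Over the interval, μ = 3 × 4 = 12 (4 days).
P(N ≥ 15) = 1 − P(N ≤ 14) ≈ 0.2280.

0.2280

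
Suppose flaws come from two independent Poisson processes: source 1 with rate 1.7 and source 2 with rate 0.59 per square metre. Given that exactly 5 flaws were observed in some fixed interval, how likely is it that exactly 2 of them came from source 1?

0.0942

Given the total, each event is independently from source 1 with probability p = λ_1/(λ_1+λ_2) = 1.7/2.29 ≈ 0.7424.
So K ~ Binomial(5, 1.7/2.29): P(K = 2) = C(5,2) · (1.7/2.29)^2 · (0.59/2.29)^3 ≈ 0.0942.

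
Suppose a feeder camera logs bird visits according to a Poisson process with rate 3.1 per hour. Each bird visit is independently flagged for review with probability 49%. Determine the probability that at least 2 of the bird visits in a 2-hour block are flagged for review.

0.8065

Thinning: the bird visits that are flagged for review themselves form a Poisson process with rate 0.49 × 3.1 = 1.519 per hour.
Over the interval, μ = 1.519 × 2 = 3.038 (a 2-hour block = 2 hours).
P(N ≥ 2) = 1 − P(N ≤ 1) ≈ 0.8065.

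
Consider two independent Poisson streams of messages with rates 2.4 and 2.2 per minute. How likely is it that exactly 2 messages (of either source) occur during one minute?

0.1063

Independent Poisson processes superpose: combined rate λ = 2.4 + 2.2 = 4.6 per minute.
So μ = 4.6.
P(N = 2) = e^(−4.6) · 4.6^2/2! ≈ 0.1063.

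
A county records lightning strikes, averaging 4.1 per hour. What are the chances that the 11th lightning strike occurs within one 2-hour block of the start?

0.2045

Over the interval, μ = 4.1 × 2 = 8.2 (a 2-hour block = 2 hours).
The 11th arrival falls in the interval iff at least 11 events occur there: P(S_11 ≤ t) = P(N ≥ 11) = 1 − P(N ≤ 10) ≈ 0.2045.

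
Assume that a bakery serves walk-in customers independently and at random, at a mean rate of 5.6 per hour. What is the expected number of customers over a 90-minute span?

E[N] = λt = 5.6 × 1.5 = 8.4 (a 90-minute span = 1.5 hours).

8.4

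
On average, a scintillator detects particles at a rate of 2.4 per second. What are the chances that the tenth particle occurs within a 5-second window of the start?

Over the interval, μ = 2.4 × 5 = 12 (a 5-second window = 5 seconds).
The tenth arrival falls in the interval iff at least 10 events occur there: P(S_10 ≤ t) = P(N ≥ 10) = 1 − P(N ≤ 9) ≈ 0.7576.

0.7576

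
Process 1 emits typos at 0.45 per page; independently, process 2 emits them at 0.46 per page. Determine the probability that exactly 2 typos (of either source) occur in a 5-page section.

0.1094

Independent Poisson processes superpose: combined rate λ = 0.45 + 0.46 = 0.91 per page.
Over the interval, μ = 0.91 × 5 = 4.55 (a 5-page section = 5 pages).
P(N = 2) = e^(−4.55) · 4.55^2/2! ≈ 0.1094.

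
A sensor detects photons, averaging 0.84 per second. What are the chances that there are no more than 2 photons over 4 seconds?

0.3475

Over the interval, μ = 0.84 × 4 = 3.36 (4 seconds).
P(N ≤ 2) = Σ_{j=0}^{2} e^(−μ) μ^j/j! ≈ 0.3475.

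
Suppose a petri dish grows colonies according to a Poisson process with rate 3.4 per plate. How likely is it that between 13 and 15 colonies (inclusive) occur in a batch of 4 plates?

Over the interval, μ = 3.4 × 4 = 13.6 (a batch of 4 plates = 4 plates).
P(13 ≤ N ≤ 15) = Σ_{j=13}^{15} e^(−13.6) · 13.6^j/j! ≈ 0.3094.

0.3094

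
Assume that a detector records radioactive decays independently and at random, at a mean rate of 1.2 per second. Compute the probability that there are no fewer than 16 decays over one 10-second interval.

Over the interval, μ = 1.2 × 10 = 12 (a 10-second interval = 10 seconds).
P(N ≥ 16) = 1 − P(N ≤ 15) = 1 − Σ_{j=0}^{15} e^(−μ) μ^j/j! ≈ 0.1556.

0.1556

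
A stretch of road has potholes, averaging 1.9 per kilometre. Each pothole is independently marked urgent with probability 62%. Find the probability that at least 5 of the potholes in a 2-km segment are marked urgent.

Thinning: the potholes that are marked urgent themselves form a Poisson process with rate 0.62 × 1.9 = 1.178 per kilometre.
Over the interval, μ = 1.178 × 2 = 2.356 (a 2-km segment = 2 kilometres).
P(N ≥ 5) = 1 − P(N ≤ 4) ≈ 0.0904.

0.0904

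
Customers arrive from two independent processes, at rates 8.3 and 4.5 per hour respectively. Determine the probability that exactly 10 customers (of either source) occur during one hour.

0.0898

Independent Poisson processes superpose: combined rate λ = 8.3 + 4.5 = 12.8 per hour.
So μ = 12.8.
P(N = 10) = e^(−12.8) · 12.8^10/10! ≈ 0.0898.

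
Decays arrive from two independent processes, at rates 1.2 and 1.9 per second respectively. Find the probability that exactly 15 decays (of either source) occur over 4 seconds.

Independent Poisson processes superpose: combined rate λ = 1.2 + 1.9 = 3.1 per second.
Over the interval, μ = 3.1 × 4 = 12.4 (4 seconds).
P(N = 15) = e^(−12.4) · 12.4^15/15! ≈ 0.0794.

0.0794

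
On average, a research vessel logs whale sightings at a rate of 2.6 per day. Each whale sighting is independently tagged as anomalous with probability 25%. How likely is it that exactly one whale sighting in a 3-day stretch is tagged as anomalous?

0.2774

Thinning: the whale sightings that are tagged as anomalous themselves form a Poisson process with rate 0.25 × 2.6 = 0.65 per day.
Over the interval, μ = 0.65 × 3 = 1.95 (a 3-day stretch = 3 days).
P(N = 1) = e^(−1.95) · 1.95^1/1! ≈ 0.2774.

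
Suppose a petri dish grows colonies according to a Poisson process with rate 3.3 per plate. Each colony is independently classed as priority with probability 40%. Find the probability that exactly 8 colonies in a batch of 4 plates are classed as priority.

0.0763

Thinning: the colonies that are classed as priority themselves form a Poisson process with rate 0.4 × 3.3 = 1.32 per plate.
Over the interval, μ = 1.32 × 4 = 5.28 (a batch of 4 plates = 4 plates).
P(N = 8) = e^(−5.28) · 5.28^8/8! ≈ 0.0763.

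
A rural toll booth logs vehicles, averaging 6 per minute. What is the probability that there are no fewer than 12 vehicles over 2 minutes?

0.5384

Over the interval, μ = 6 × 2 = 12 (2 minutes).
P(N ≥ 12) = 1 − P(N ≤ 11) = 1 − Σ_{j=0}^{11} e^(−μ) μ^j/j! ≈ 0.5384.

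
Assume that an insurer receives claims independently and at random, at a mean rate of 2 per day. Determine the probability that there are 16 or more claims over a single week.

0.3306

Over the interval, μ = 2 × 7 = 14 (a week = 7 days).
P(N ≥ 16) = 1 − P(N ≤ 15) = 1 − Σ_{j=0}^{15} e^(−μ) μ^j/j! ≈ 0.3306.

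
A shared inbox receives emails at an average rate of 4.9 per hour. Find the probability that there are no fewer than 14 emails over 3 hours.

Over the interval, μ = 4.9 × 3 = 14.7 (3 hours).
P(N ≥ 14) = 1 − P(N ≤ 13) = 1 − Σ_{j=0}^{13} e^(−μ) μ^j/j! ≈ 0.6075.

0.6075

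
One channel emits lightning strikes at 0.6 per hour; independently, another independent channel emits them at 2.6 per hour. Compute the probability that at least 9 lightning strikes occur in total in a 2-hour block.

Independent Poisson processes superpose: combined rate λ = 0.6 + 2.6 = 3.2 per hour.
Over the interval, μ = 3.2 × 2 = 6.4 (a 2-hour block = 2 hours).
P(N ≥ 9) = 1 − P(N ≤ 8) ≈ 0.1967.

0.1967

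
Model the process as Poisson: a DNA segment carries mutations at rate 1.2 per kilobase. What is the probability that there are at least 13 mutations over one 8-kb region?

0.1721

Over the interval, μ = 1.2 × 8 = 9.6 (an 8-kb region = 8 kilobases).
P(N ≥ 13) = 1 − P(N ≤ 12) = 1 − Σ_{j=0}^{12} e^(−μ) μ^j/j! ≈ 0.1721.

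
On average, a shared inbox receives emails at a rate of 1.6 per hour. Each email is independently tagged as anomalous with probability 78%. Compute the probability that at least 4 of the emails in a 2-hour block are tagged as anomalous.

Thinning: the emails that are tagged as anomalous themselves form a Poisson process with rate 0.78 × 1.6 = 1.248 per hour.
Over the interval, μ = 1.248 × 2 = 2.496 (a 2-hour block = 2 hours).
P(N ≥ 4) = 1 − P(N ≤ 3) ≈ 0.2416.

0.2416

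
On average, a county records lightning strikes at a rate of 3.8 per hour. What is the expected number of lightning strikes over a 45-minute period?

E[N] = λt = 3.8 × 0.75 = 2.85 (a 45-minute period = 0.75 hours).

2.85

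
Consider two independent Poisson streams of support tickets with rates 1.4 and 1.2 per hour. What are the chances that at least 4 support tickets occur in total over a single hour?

0.2640

Independent Poisson processes superpose: combined rate λ = 1.4 + 1.2 = 2.6 per hour.
So μ = 2.6.
P(N ≥ 4) = 1 − P(N ≤ 3) ≈ 0.2640.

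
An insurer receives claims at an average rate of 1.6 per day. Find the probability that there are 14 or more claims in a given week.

0.2376

Over the interval, μ = 1.6 × 7 = 11.2 (a week = 7 days).
P(N ≥ 14) = 1 − P(N ≤ 13) = 1 − Σ_{j=0}^{13} e^(−μ) μ^j/j! ≈ 0.2376.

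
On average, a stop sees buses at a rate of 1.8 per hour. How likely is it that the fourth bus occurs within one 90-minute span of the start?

Over the interval, μ = 1.8 × 1.5 = 2.7 (a 90-minute span = 1.5 hours).
The fourth arrival falls in the interval iff at least 4 events occur there: P(S_4 ≤ t) = P(N ≥ 4) = 1 − P(N ≤ 3) ≈ 0.2859.

0.2859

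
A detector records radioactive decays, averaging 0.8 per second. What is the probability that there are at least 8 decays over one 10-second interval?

Over the interval, μ = 0.8 × 10 = 8 (a 10-second interval = 10 seconds).
P(N ≥ 8) = 1 − P(N ≤ 7) = 1 − Σ_{j=0}^{7} e^(−μ) μ^j/j! ≈ 0.5470.

0.5470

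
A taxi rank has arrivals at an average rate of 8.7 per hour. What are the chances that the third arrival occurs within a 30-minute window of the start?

Over the interval, μ = 8.7 × 0.5 = 4.35 (a 30-minute window = 0.5 hours).
The third arrival falls in the interval iff at least 3 events occur there: P(S_3 ≤ t) = P(N ≥ 3) = 1 − P(N ≤ 2) ≈ 0.8088.

0.8088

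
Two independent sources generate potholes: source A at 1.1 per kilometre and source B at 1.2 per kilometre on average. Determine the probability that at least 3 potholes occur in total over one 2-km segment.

0.8374

Independent Poisson processes superpose: combined rate λ = 1.1 + 1.2 = 2.3 per kilometre.
Over the interval, μ = 2.3 × 2 = 4.6 (a 2-km segment = 2 kilometres).
P(N ≥ 3) = 1 − P(N ≤ 2) ≈ 0.8374.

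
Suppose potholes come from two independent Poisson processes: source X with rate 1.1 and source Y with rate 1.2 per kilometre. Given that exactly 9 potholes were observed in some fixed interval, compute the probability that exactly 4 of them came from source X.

0.2549

Given the total, each event is independently from source X with probability p = λ_X/(λ_X+λ_Y) = 1.1/2.3 ≈ 0.4783.
So K ~ Binomial(9, 1.1/2.3): P(K = 4) = C(9,4) · (1.1/2.3)^4 · (1.2/2.3)^5 ≈ 0.2549.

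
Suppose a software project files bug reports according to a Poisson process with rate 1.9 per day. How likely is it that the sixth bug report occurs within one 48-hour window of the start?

Over the interval, μ = 1.9 × 2 = 3.8 (a 48-hour window = 2 days).
The sixth arrival falls in the interval iff at least 6 events occur there: P(S_6 ≤ t) = P(N ≥ 6) = 1 − P(N ≤ 5) ≈ 0.1844.

0.1844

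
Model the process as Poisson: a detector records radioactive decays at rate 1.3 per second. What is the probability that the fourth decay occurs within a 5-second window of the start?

Over the interval, μ = 1.3 × 5 = 6.5 (a 5-second window = 5 seconds).
The fourth arrival falls in the interval iff at least 4 events occur there: P(S_4 ≤ t) = P(N ≥ 4) = 1 − P(N ≤ 3) ≈ 0.8882.

0.8882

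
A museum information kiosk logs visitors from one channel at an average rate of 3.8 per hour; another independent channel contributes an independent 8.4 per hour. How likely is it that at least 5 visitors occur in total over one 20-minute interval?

Independent Poisson processes superpose: combined rate λ = 3.8 + 8.4 = 12.2 per hour.
Over the interval, μ = 12.2 × 1/3 ≈ 4.06667 (a 20-minute interval = 1/3 hours).
P(N ≥ 5) = 1 − P(N ≤ 4) ≈ 0.3842.

0.3842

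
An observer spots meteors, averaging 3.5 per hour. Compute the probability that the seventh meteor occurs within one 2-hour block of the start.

0.5503

Over the interval, μ = 3.5 × 2 = 7 (a 2-hour block = 2 hours).
The seventh arrival falls in the interval iff at least 7 events occur there: P(S_7 ≤ t) = P(N ≥ 7) = 1 − P(N ≤ 6) ≈ 0.5503.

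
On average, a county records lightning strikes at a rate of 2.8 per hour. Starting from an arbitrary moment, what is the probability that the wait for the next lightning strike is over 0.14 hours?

The wait for the next event is exponential with rate λ = 2.8 per hour.
P(T > 0.14) = e^(−λt) = e^(−2.8 × 0.14) = e^(−0.392) ≈ 0.6757.

0.6757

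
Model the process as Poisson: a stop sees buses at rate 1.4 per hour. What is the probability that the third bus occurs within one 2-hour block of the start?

Over the interval, μ = 1.4 × 2 = 2.8 (a 2-hour block = 2 hours).
The third arrival falls in the interval iff at least 3 events occur there: P(S_3 ≤ t) = P(N ≥ 3) = 1 − P(N ≤ 2) ≈ 0.5305.

0.5305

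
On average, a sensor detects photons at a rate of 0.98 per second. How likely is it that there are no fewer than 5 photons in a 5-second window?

0.5418

Over the interval, μ = 0.98 × 5 = 4.9 (a 5-second window = 5 seconds).
P(N ≥ 5) = 1 − P(N ≤ 4) = 1 − Σ_{j=0}^{4} e^(−μ) μ^j/j! ≈ 0.5418.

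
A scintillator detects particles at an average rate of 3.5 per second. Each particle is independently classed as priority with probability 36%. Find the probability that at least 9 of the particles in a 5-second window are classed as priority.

Thinning: the particles that are classed as priority themselves form a Poisson process with rate 0.36 × 3.5 = 1.26 per second.
Over the interval, μ = 1.26 × 5 = 6.3 (a 5-second window = 5 seconds).
P(N ≥ 9) = 1 − P(N ≤ 8) ≈ 0.1852.

0.1852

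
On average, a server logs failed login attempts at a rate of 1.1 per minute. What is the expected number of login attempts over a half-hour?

E[N] = λt = 1.1 × 30 = 33 (a half-hour = 30 minutes).

33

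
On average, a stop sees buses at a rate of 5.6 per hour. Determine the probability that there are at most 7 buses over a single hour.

With mean μ = 5.6 per hour,
P(N ≤ 7) = Σ_{j=0}^{7} e^(−μ) μ^j/j! ≈ 0.7970.

0.7970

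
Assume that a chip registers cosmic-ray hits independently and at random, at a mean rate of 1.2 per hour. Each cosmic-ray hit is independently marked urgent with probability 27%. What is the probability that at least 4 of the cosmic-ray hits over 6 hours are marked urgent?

Thinning: the cosmic-ray hits that are marked urgent themselves form a Poisson process with rate 0.27 × 1.2 = 0.324 per hour.
Over the interval, μ = 0.324 × 6 = 1.944 (6 hours).
P(N ≥ 4) = 1 − P(N ≤ 3) ≈ 0.1329.

0.1329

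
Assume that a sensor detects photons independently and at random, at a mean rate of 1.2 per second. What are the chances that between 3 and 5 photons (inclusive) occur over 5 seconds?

0.3837

Over the interval, μ = 1.2 × 5 = 6 (5 seconds).
P(3 ≤ N ≤ 5) = Σ_{j=3}^{5} e^(−6) · 6^j/j! ≈ 0.3837.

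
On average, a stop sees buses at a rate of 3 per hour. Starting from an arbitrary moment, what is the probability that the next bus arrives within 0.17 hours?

0.3995

Inter-arrival times are exponential with rate λ = 3 per hour.
P(T ≤ 0.17) = 1 − e^(−λt) = 1 − e^(−3 × 0.17) = 1 − e^(−0.51) ≈ 0.3995.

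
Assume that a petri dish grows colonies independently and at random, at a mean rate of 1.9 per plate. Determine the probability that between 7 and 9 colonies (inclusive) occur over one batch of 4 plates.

0.4002

Over the interval, μ = 1.9 × 4 = 7.6 (a batch of 4 plates = 4 plates).
P(7 ≤ N ≤ 9) = Σ_{j=7}^{9} e^(−7.6) · 7.6^j/j! ≈ 0.4002.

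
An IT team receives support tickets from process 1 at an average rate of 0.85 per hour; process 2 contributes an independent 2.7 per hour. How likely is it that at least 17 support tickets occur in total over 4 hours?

Independent Poisson processes superpose: combined rate λ = 0.85 + 2.7 = 3.55 per hour.
Over the interval, μ = 3.55 × 4 = 14.2 (4 hours).
P(N ≥ 17) = 1 − P(N ≤ 16) ≈ 0.2616.

0.2616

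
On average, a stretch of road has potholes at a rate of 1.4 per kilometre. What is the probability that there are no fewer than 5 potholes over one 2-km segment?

0.1523

Over the interval, μ = 1.4 × 2 = 2.8 (a 2-km segment = 2 kilometres).
P(N ≥ 5) = 1 − P(N ≤ 4) = 1 − Σ_{j=0}^{4} e^(−μ) μ^j/j! ≈ 0.1523.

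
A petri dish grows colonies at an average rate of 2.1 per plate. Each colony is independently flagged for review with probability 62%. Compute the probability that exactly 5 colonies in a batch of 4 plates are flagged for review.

0.1747

Thinning: the colonies that are flagged for review themselves form a Poisson process with rate 0.62 × 2.1 = 1.302 per plate.
Over the interval, μ = 1.302 × 4 = 5.208 (a batch of 4 plates = 4 plates).
P(N = 5) = e^(−5.208) · 5.208^5/5! ≈ 0.1747.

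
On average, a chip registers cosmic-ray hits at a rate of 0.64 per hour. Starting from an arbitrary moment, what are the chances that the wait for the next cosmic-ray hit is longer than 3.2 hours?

The wait for the next event is exponential with rate λ = 0.64 per hour.
P(T > 3.2) = e^(−λt) = e^(−0.64 × 3.2) = e^(−2.048) ≈ 0.1290.

0.1290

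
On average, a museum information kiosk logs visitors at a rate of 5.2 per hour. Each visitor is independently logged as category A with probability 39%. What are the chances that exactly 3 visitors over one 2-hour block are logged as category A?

0.1926

Thinning: the visitors that are logged as category A themselves form a Poisson process with rate 0.39 × 5.2 = 2.028 per hour.
Over the interval, μ = 2.028 × 2 = 4.056 (a 2-hour block = 2 hours).
P(N = 3) = e^(−4.056) · 4.056^3/3! ≈ 0.1926.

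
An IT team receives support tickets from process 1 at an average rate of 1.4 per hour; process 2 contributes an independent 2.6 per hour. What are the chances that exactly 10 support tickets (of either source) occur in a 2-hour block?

0.0993

Independent Poisson processes superpose: combined rate λ = 1.4 + 2.6 = 4 per hour.
Over the interval, μ = 4 × 2 = 8 (a 2-hour block = 2 hours).
P(N = 10) = e^(−8) · 8^10/10! ≈ 0.0993.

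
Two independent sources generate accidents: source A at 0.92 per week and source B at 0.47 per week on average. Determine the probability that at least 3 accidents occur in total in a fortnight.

Independent Poisson processes superpose: combined rate λ = 0.92 + 0.47 = 1.39 per week.
Over the interval, μ = 1.39 × 2 = 2.78 (a fortnight = 2 weeks).
P(N ≥ 3) = 1 − P(N ≤ 2) ≈ 0.5258.

0.5258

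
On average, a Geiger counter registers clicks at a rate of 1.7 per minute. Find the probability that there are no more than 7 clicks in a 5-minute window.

Over the interval, μ = 1.7 × 5 = 8.5 (a 5-minute window = 5 minutes).
P(N ≤ 7) = Σ_{j=0}^{7} e^(−μ) μ^j/j! ≈ 0.3856.

0.3856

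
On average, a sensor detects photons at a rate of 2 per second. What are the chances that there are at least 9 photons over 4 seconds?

0.4075

Over the interval, μ = 2 × 4 = 8 (4 seconds).
P(N ≥ 9) = 1 − P(N ≤ 8) = 1 − Σ_{j=0}^{8} e^(−μ) μ^j/j! ≈ 0.4075.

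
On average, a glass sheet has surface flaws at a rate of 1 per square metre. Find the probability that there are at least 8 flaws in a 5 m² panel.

0.1334

Over the interval, μ = 1 × 5 = 5 (a 5 m² panel = 5 square metres).
P(N ≥ 8) = 1 − P(N ≤ 7) = 1 − Σ_{j=0}^{7} e^(−μ) μ^j/j! ≈ 0.1334.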